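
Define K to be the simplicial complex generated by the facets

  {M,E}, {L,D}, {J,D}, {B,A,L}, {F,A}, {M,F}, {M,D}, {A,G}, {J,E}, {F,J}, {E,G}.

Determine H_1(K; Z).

H_1 ≅ Z^4.

Take the total order A < B < D < E < F < G < J < L < M on the vertex set. Then K (dimension 2) consists of the simplices:

  0-simplices (9): A, B, D, E, F, G, J, L, M
  1-simplices (13): AB, AF, AG, AL, BL, DJ, DL, DM, EG, EJ, EM, FJ, FM
  2-simplices (1): ABL

giving chain groups C_0 ≅ Z^9, C_1 ≅ Z^13, C_2 ≅ Z^1.

Boundary ∂_1: C_1 → C_0 sends each edge [p,q] (with p < q) to q − p.
The resulting 9×13 matrix has rank 8, and its Smith normal form has invariant factors (1,1,1,1,1,1,1,1).

The boundary map ∂_2: C_2 → C_1 acts by ∂[p,q,r] = [q,r] − [p,r] + [p,q]. For instance
  ∂ABL = BL − AL + AB.
The 13×1 boundary matrix has rank 1 and Smith normal form diag(1).

From H_k ≅ ker(∂_k) / im(∂_{k+1}) we obtain:

  H_1: rank ker ∂_1 − rank ∂_2 = (13 − 8) − 1 = 4, and the invariant factors of ∂_2 are all 1, so H_1 ≅ Z^4.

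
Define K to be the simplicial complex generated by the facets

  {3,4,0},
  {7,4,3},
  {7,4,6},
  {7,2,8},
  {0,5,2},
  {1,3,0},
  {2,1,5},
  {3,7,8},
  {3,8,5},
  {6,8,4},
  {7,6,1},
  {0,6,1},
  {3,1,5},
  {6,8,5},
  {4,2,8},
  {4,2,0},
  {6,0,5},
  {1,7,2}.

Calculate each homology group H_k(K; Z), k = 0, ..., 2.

H_0 ≅ Z,  H_1 ≅ Z ⊕ Z/2Z,  H_2 = 0.

Take the total order 0 < 1 < 2 < 3 < 4 < 5 < 6 < 7 < 8 on the vertex set. Then K (dimension 2) consists of the simplices:

  0-simplices (9): [0], [1], [2], [3], [4], [5], [6], [7], [8]
  1-simplices (27): (27 of them)
  2-simplices (18): [0,1,3], [0,1,6], [0,2,4], [0,2,5], [0,3,4], [0,5,6], [1,2,5], [1,2,7], [1,3,5], [1,6,7], [2,4,8], [2,7,8], [3,4,7], [3,5,8], [3,7,8], [4,6,7], [4,6,8], [5,6,8]

giving chain groups C_0 ≅ Z^9, C_1 ≅ Z^27, C_2 ≅ Z^18.

The boundary map ∂_1: C_1 → C_0 is given by ∂[p,q] = [q] − [p].
The 9×27 boundary matrix has rank 8 and Smith normal form diag(1,1,1,1,1,1,1,1).

The boundary map ∂_2: C_2 → C_1 acts by ∂[p,q,r] = [q,r] − [p,r] + [p,q]. For instance
  ∂[1,3,5] = [3,5] − [1,5] + [1,3],
  ∂[2,7,8] = [7,8] − [2,8] + [2,7].
The resulting 27×18 matrix has rank 18, and its Smith normal form has invariant factors (1,1,1,1,1,1,1,1,1,1,1,1,1,1,1,1,1,2).

From H_k ≅ ker(∂_k) / im(∂_{k+1}) we obtain:

  H_0: rank C_0 − rank ∂_1 = 9 − 8 = 1, and the invariant factors of ∂_1 are all 1, so H_0 = Z.
  H_1: rank ker ∂_1 − rank ∂_2 = (27 − 8) − 18 = 1, and ∂_2 has invariant factor 2 > 1, so H_1 = Z ⊕ Z/2Z.
  H_2: rank ker ∂_2 − rank ∂_3 = (18 − 18) − 0 = 0, and there is no ∂_3, so H_2 = 0.

As a check, the Euler characteristic is 9 − 27 + 18 = 0, which agrees with 1 − 1 + 0 = 0.
(K is a triangulation of the Klein bottle.)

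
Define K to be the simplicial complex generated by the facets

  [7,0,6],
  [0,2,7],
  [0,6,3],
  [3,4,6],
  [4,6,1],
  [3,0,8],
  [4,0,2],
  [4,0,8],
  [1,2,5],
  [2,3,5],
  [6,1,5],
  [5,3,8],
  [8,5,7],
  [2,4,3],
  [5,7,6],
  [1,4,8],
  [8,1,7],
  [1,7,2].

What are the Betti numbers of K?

b_0 = 1, b_1 = 1, b_2 = 0.

Fix the vertex order 0 < 1 < 2 < 3 < 4 < 5 < 6 < 7 < 8 and write every simplex with vertices in increasing order. Then dim K = 2 and the simplices of K are:

  0-simplices (9): [0], [1], [2], [3], [4], [5], [6], [7], [8]
  1-simplices (27): (27 of them)
  2-simplices (18): [0,2,4], [0,2,7], [0,3,6], [0,3,8], [0,4,8], [0,6,7], [1,2,5], [1,2,7], [1,4,6], [1,4,8], [1,5,6], [1,7,8], [2,3,4], [2,3,5], [3,4,6], [3,5,8], [5,6,7], [5,7,8]

giving chain groups C_0 ≅ Z^9, C_1 ≅ Z^27, C_2 ≅ Z^18.

The boundary map ∂_1: C_1 → C_0 maps an edge to its endpoints' difference, ∂[p,q] = q − p. For instance
  ∂[4,8] = [8] − [4].
The resulting 9×27 matrix has rank 8, and its Smith normal form has invariant factors (1,1,1,1,1,1,1,1).

Boundary ∂_2: C_2 → C_1 maps a triangle to the signed sum of its edges. For instance
  ∂[0,2,7] = [2,7] − [0,7] + [0,2],
  ∂[1,2,5] = [2,5] − [1,5] + [1,2].
This gives a 27×18 integer matrix of rank 18; reducing to Smith normal form yields diagonal entries (1,1,1,1,1,1,1,1,1,1,1,1,1,1,1,1,1,2).

From H_k ≅ ker(∂_k) / im(∂_{k+1}) we obtain:

  H_0: rank C_0 − rank ∂_1 = 9 − 8 = 1, and the invariant factors of ∂_1 are all 1, so H_0 ≅ Z.
  H_1: rank ker ∂_1 − rank ∂_2 = (27 − 8) − 18 = 1, and ∂_2 has invariant factor 2 > 1, so H_1 ≅ Z × Z/2.
  H_2: rank ker ∂_2 − rank ∂_3 = (18 − 18) − 0 = 0, and there is no ∂_3, so H_2 ≅ 0.

(K is a triangulation of the Klein bottle.)

Hence the Betti numbers are b_0 = 1, b_1 = 1, b_2 = 0.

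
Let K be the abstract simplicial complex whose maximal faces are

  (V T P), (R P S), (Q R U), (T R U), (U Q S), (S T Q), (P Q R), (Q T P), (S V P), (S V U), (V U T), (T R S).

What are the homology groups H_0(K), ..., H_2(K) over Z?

H_0 ≅ Z,  H_1 ≅ Z_2,  H_2 = 0.

We work with the vertex ordering P < Q < R < S < T < U < V. The simplices of K, each written with vertices in increasing order, are:

  0-simplices (7): P, Q, R, S, T, U, V
  1-simplices (18): PQ, PR, PS, PT, PV, QR, QS, QT, QU, RS, RT, RU, ST, SU, SV, TU, TV, UV
  2-simplices (12): PQR, PQT, PRS, PSV, PTV, QRU, QST, QSU, RST, RTU, SUV, TUV

Hence C_0 ≅ Z^7, C_1 ≅ Z^18, C_2 ≅ Z^12.

∂_1: C_1 → C_0 is given by ∂[p,q] = [q] − [p].
This gives a 7×18 integer matrix of rank 6; reducing to Smith normal form yields diagonal entries (1,1,1,1,1,1).

∂_2: C_2 → C_1 maps a triangle to the signed sum of its edges. For instance
  ∂PRS = RS − PS + PR,
  ∂QSU = SU − QU + QS.
The 18×12 boundary matrix has rank 12 and Smith normal form diag(1,1,1,1,1,1,1,1,1,1,1,2).

From H_k ≅ ker(∂_k) / im(∂_{k+1}) we obtain:

  H_0: rank C_0 − rank ∂_1 = 7 − 6 = 1, and the invariant factors of ∂_1 are all 1, so H_0 = Z.
  H_1: rank ker ∂_1 − rank ∂_2 = (18 − 6) − 12 = 0, and ∂_2 has invariant factor 2 > 1, so H_1 = Z_2.
  H_2: rank ker ∂_2 − rank ∂_3 = (12 − 12) − 0 = 0, and there is no ∂_3, so H_2 = 0.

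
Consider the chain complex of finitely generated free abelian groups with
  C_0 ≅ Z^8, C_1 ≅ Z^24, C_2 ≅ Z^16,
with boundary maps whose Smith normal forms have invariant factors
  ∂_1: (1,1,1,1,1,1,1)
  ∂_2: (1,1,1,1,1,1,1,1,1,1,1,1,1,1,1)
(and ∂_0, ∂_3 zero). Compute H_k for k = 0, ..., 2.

H_0: b_0 = 8 − 0 − 7 = 1; torsion from ∂_1 factors > 1: none. So H_0 ≅ Z.
H_1: b_1 = 24 − 7 − 15 = 2; torsion from ∂_2 factors > 1: none. So H_1 ≅ Z^2.
H_2: b_2 = 16 − 15 − 0 = 1; torsion from ∂_3 factors > 1: none. So H_2 ≅ Z.

H_0 ≅ Z,  H_1 ≅ Z^2,  H_2 ≅ Z.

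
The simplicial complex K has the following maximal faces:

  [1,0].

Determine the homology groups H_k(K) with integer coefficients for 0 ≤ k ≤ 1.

We work with the vertex ordering 0 < 1. The simplices of K, each written with vertices in increasing order, are:

  0-simplices (2): [0], [1]
  1-simplices (1): [0,1]

so the chain groups are C_0 ≅ Z^2, C_1 ≅ Z^1.

∂_1: C_1 → C_0 is given by ∂[p,q] = [q] − [p]. For instance
  ∂[0,1] = [1] − [0].
This gives a 2×1 integer matrix of rank 1; reducing to Smith normal form yields diagonal entries (1).

Reading off H_k = ker ∂_k / im ∂_{k+1}:

  H_0: rank C_0 − rank ∂_1 = 2 − 1 = 1, and the invariant factors of ∂_1 are all 1, so H_0 ≅ Z.
  H_1: rank ker ∂_1 − rank ∂_2 = (1 − 1) − 0 = 0, and there is no ∂_2, so H_1 ≅ 0.

H_0 = Z,  H_1 = 0.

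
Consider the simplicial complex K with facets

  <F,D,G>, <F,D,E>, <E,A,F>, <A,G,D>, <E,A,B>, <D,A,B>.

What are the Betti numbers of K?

b_0 = 1, b_1 = 1, b_2 = 0.

Order the vertices as A < B < D < E < F < G. Listing each simplex with vertices in this order, K has dimension 2 with simplices:

  0-simplices (6): A, B, D, E, F, G
  1-simplices (12): AB, AD, AE, AF, AG, BD, BE, DE, DF, DG, EF, FG
  2-simplices (6): ABD, ABE, ADG, AEF, DEF, DFG

Hence C_0 ≅ Z^6, C_1 ≅ Z^12, C_2 ≅ Z^6.

The boundary map ∂_1: C_1 → C_0 is given by ∂[p,q] = [q] − [p].
The resulting 6×12 matrix has rank 5, and its Smith normal form has invariant factors (1,1,1,1,1).

The boundary map ∂_2: C_2 → C_1 acts by ∂[p,q,r] = [q,r] − [p,r] + [p,q]. For instance
  ∂ADG = DG − AG + AD,
  ∂ABE = BE − AE + AB.
The resulting 12×6 matrix has rank 6, and its Smith normal form has invariant factors (1,1,1,1,1,1).

Now H_k = ker ∂_k / im ∂_{k+1}, so:

  H_0: rank C_0 − rank ∂_1 = 6 − 5 = 1, and the invariant factors of ∂_1 are all 1, so H_0 = Z.
  H_1: rank ker ∂_1 − rank ∂_2 = (12 − 5) − 6 = 1, and the invariant factors of ∂_2 are all 1, so H_1 = Z.
  H_2: rank ker ∂_2 − rank ∂_3 = (6 − 6) − 0 = 0, and there is no ∂_3, so H_2 = 0.

(K is a triangulation of the cylinder S^1 x I.)

Hence the Betti numbers are b_0 = 1, b_1 = 1, b_2 = 0.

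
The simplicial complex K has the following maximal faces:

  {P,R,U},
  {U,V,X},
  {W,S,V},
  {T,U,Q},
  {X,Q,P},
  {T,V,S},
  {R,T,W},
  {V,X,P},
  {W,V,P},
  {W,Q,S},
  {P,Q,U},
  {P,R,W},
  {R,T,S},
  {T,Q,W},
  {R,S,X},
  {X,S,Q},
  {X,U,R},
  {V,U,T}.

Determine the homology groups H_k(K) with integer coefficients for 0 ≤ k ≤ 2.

Take the total order P < Q < R < S < T < U < V < W < X on the vertex set. Then K (dimension 2) consists of the simplices:

  0-simplices (9): P, Q, R, S, T, U, V, W, X
  1-simplices (27): PQ, PR, PU, PV, PW, PX, QS, QT, QU, QW, QX, RS, RT, RU, RW, RX, ST, SV, SW, SX, TU, TV, TW, UV, UX, VW, VX
  2-simplices (18): PQU, PQX, PRU, PRW, PVW, PVX, QSW, QSX, QTU, QTW, RST, RSX, RTW, RUX, STV, SVW, TUV, UVX

giving chain groups C_0 ≅ Z^9, C_1 ≅ Z^27, C_2 ≅ Z^18.

The boundary map ∂_1: C_1 → C_0 is given by ∂[p,q] = [q] − [p]. For instance
  ∂RU = U − R.
The resulting 9×27 matrix has rank 8, and its Smith normal form has invariant factors (1,1,1,1,1,1,1,1).

Boundary ∂_2: C_2 → C_1 acts by ∂[p,q,r] = [q,r] − [p,r] + [p,q]. For instance
  ∂RST = ST − RT + RS,
  ∂RSX = SX − RX + RS.
This gives a 27×18 integer matrix of rank 18; reducing to Smith normal form yields diagonal entries (1,1,1,1,1,1,1,1,1,1,1,1,1,1,1,1,1,2).

Reading off H_k = ker ∂_k / im ∂_{k+1}:

  H_0: rank C_0 − rank ∂_1 = 9 − 8 = 1, and the invariant factors of ∂_1 are all 1, so H_0 = Z.
  H_1: rank ker ∂_1 − rank ∂_2 = (27 − 8) − 18 = 1, and ∂_2 has invariant factor 2 > 1, so H_1 = Z ⊕ Z/2.
  H_2: rank ker ∂_2 − rank ∂_3 = (18 − 18) − 0 = 0, and there is no ∂_3, so H_2 = 0.

As a check, the Euler characteristic is 9 − 27 + 18 = 0, which agrees with 1 − 1 + 0 = 0.
(K is a triangulation of the Klein bottle.)

H_0 ≅ Z,  H_1 ≅ Z ⊕ Z/2,  H_2 = 0.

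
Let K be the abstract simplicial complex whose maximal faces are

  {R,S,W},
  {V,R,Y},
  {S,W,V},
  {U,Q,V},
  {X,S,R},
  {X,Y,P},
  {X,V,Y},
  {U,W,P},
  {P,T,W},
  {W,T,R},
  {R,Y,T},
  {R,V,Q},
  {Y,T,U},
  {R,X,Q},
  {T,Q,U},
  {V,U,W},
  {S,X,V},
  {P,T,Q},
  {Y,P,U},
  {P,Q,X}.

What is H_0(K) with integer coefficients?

H_0 ≅ Z.

K has 10 vertices, 30 edges, 20 triangles.
rank ∂_0 = 0, rank ∂_1 = 9 ⇒ b_0 = 10 − 0 − 9 = 1; all invariant factors of ∂_1 are 1 so no torsion. So H_0 = Z.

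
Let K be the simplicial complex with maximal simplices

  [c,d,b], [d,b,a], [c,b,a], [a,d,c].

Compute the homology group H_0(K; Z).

We work with the vertex ordering a < b < c < d. The simplices of K, each written with vertices in increasing order, are:

  0-simplices (4): a, b, c, d
  1-simplices (6): ab, ac, ad, bc, bd, cd
  2-simplices (4): abc, abd, acd, bcd

Hence C_0 ≅ Z^4, C_1 ≅ Z^6, C_2 ≅ Z^4.

The boundary map ∂_1: C_1 → C_0 is given by ∂[p,q] = [q] − [p]. For instance
  ∂bc = c − b.
The 4×6 boundary matrix has rank 3 and Smith normal form diag(1,1,1).

The boundary map ∂_2: C_2 → C_1 maps a triangle to the signed sum of its edges. For instance
  ∂bcd = cd − bd + bc,
  ∂abc = bc − ac + ab.
The 6×4 boundary matrix has rank 3 and Smith normal form diag(1,1,1).

From H_k ≅ ker(∂_k) / im(∂_{k+1}) we obtain:

  H_0: rank C_0 − rank ∂_1 = 4 − 3 = 1, and the invariant factors of ∂_1 are all 1, so H_0 ≅ Z.

H_0 = Z.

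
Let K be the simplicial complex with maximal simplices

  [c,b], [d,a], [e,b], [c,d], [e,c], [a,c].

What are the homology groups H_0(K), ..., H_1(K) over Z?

Fix the vertex order a < b < c < d < e and write every simplex with vertices in increasing order. Then dim K = 1 and the simplices of K are:

  0-simplices (5): a, b, c, d, e
  1-simplices (6): ac, ad, bc, be, cd, ce

Hence C_0 ≅ Z^5, C_1 ≅ Z^6.

Boundary ∂_1: C_1 → C_0 maps an edge to its endpoints' difference, ∂[p,q] = q − p.
This gives a 5×6 integer matrix of rank 4; reducing to Smith normal form yields diagonal entries (1,1,1,1).

Now H_k = ker ∂_k / im ∂_{k+1}, so:

  H_0: rank C_0 − rank ∂_1 = 5 − 4 = 1, and the invariant factors of ∂_1 are all 1, so H_0 = Z.
  H_1: rank ker ∂_1 − rank ∂_2 = (6 − 4) − 0 = 2, and there is no ∂_2, so H_1 = Z^2.

(K is a triangulation of a wedge of 2 circles.)

H_0 = Z,  H_1 = Z^2.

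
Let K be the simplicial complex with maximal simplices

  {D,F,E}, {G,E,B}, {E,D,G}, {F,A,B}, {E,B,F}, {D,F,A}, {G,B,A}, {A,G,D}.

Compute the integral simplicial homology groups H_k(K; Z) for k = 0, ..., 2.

H_0 = Z,  H_1 = 0,  H_2 = Z.

Take the total order A < B < D < E < F < G on the vertex set. Then K (dimension 2) consists of the simplices:

  0-simplices (6): A, B, D, E, F, G
  1-simplices (12): AB, AD, AF, AG, BE, BF, BG, DE, DF, DG, EF, EG
  2-simplices (8): ABF, ABG, ADF, ADG, BEF, BEG, DEF, DEG

so the chain groups are C_0 ≅ Z^6, C_1 ≅ Z^12, C_2 ≅ Z^8.

The boundary map ∂_1: C_1 → C_0 is given by ∂[p,q] = [q] − [p]. For instance
  ∂DE = E − D.
The 6×12 boundary matrix has rank 5 and Smith normal form diag(1,1,1,1,1).

The boundary map ∂_2: C_2 → C_1 sends each 2-simplex [p,q,r] to [q,r] − [p,r] + [p,q]. For instance
  ∂ADF = DF − AF + AD,
  ∂DEG = EG − DG + DE.
The resulting 12×8 matrix has rank 7, and its Smith normal form has invariant factors (1,1,1,1,1,1,1).

From H_k ≅ ker(∂_k) / im(∂_{k+1}) we obtain:

  H_0: rank C_0 − rank ∂_1 = 6 − 5 = 1, and the invariant factors of ∂_1 are all 1, so H_0 ≅ Z.
  H_1: rank ker ∂_1 − rank ∂_2 = (12 − 5) − 7 = 0, and the invariant factors of ∂_2 are all 1, so H_1 ≅ 0.
  H_2: rank ker ∂_2 − rank ∂_3 = (8 − 7) − 0 = 1, and there is no ∂_3, so H_2 ≅ Z.

As a check, the Euler characteristic is 6 − 12 + 8 = 2, which agrees with 1 − 0 + 1 = 2.
(K is a triangulation of the 2-sphere S^2.)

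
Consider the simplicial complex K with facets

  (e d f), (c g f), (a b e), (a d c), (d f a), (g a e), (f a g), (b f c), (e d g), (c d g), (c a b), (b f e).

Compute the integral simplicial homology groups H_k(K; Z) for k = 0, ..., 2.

We work with the vertex ordering a < b < c < d < e < f < g. The simplices of K, each written with vertices in increasing order, are:

  0-simplices (7): a, b, c, d, e, f, g
  1-simplices (18): ab, ac, ad, ae, af, ag, bc, be, bf, cd, cf, cg, de, df, dg, ef, eg, fg
  2-simplices (12): abc, abe, acd, adf, aeg, afg, bcf, bef, cdg, cfg, def, deg

so the chain groups are C_0 ≅ Z^7, C_1 ≅ Z^18, C_2 ≅ Z^12.

∂_1: C_1 → C_0 is given by ∂[p,q] = [q] − [p].
The resulting 7×18 matrix has rank 6, and its Smith normal form has invariant factors (1,1,1,1,1,1).

The boundary map ∂_2: C_2 → C_1 acts by ∂[p,q,r] = [q,r] − [p,r] + [p,q]. For instance
  ∂abe = be − ae + ab,
  ∂abc = bc − ac + ab.
The resulting 18×12 matrix has rank 12, and its Smith normal form has invariant factors (1,1,1,1,1,1,1,1,1,1,1,2).

Reading off H_k = ker ∂_k / im ∂_{k+1}:

  H_0: rank C_0 − rank ∂_1 = 7 − 6 = 1, and the invariant factors of ∂_1 are all 1, so H_0 ≅ Z.
  H_1: rank ker ∂_1 − rank ∂_2 = (18 − 6) − 12 = 0, and ∂_2 has invariant factor 2 > 1, so H_1 ≅ Z/2Z.
  H_2: rank ker ∂_2 − rank ∂_3 = (12 − 12) − 0 = 0, and there is no ∂_3, so H_2 ≅ 0.

H_0 = Z,  H_1 = Z/2Z,  H_2 = 0.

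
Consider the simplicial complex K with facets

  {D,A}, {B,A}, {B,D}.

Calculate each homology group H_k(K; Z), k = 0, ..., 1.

H_0 ≅ Z,  H_1 ≅ Z.

Fix the vertex order A < B < D and write every simplex with vertices in increasing order. Then dim K = 1 and the simplices of K are:

  0-simplices (3): A, B, D
  1-simplices (3): AB, AD, BD

so the chain groups are C_0 ≅ Z^3, C_1 ≅ Z^3.

∂_1: C_1 → C_0 maps an edge to its endpoints' difference, ∂[p,q] = q − p. For instance
  ∂AD = D − A.
The 3×3 boundary matrix has rank 2 and Smith normal form diag(1,1).

Reading off H_k = ker ∂_k / im ∂_{k+1}:

  H_0: rank C_0 − rank ∂_1 = 3 − 2 = 1, and the invariant factors of ∂_1 are all 1, so H_0 ≅ Z.
  H_1: rank ker ∂_1 − rank ∂_2 = (3 − 2) − 0 = 1, and there is no ∂_2, so H_1 ≅ Z.

(K is a triangulation of the circle S^1.)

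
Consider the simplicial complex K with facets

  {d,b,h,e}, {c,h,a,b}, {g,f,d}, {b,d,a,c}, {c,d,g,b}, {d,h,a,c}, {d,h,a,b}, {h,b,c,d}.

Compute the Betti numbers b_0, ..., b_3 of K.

b_0 = 1, b_1 = 0, b_2 = 0, b_3 = 1.

Fix the vertex order a < b < c < d < e < f < g < h and write every simplex with vertices in increasing order. Then dim K = 3 and the simplices of K are:

  0-simplices (8): a, b, c, d, e, f, g, h
  1-simplices (18): ab, ac, ad, ah, bc, bd, be, bg, bh, cd, cg, ch, de, df, dg, dh, eh, fg
  2-simplices (17): abc, abd, abh, acd, ach, adh, bcd, bcg, bch, bde, bdg, bdh, beh, cdg, cdh, deh, dfg
  3-simplices (7): abcd, abch, abdh, acdh, bcdg, bcdh, bdeh

Hence C_0 ≅ Z^8, C_1 ≅ Z^18, C_2 ≅ Z^17, C_3 ≅ Z^7.

∂_1: C_1 → C_0 is given by ∂[p,q] = [q] − [p].
The 8×18 boundary matrix has rank 7 and Smith normal form diag(1,1,1,1,1,1,1).

Boundary ∂_2: C_2 → C_1 acts by ∂[p,q,r] = [q,r] − [p,r] + [p,q]. For instance
  ∂bcd = cd − bd + bc,
  ∂dfg = fg − dg + df.
The resulting 18×17 matrix has rank 11, and its Smith normal form has invariant factors (1,1,1,1,1,1,1,1,1,1,1).

The boundary map ∂_3: C_3 → C_2 sends each 3-simplex σ to the alternating sum Σ_i (−1)^i (σ with its i-th vertex removed). For instance
  ∂abdh = bdh − adh + abh − abd,
  ∂bcdg = cdg − bdg + bcg − bcd.
The resulting 17×7 matrix has rank 6, and its Smith normal form has invariant factors (1,1,1,1,1,1).

Reading off H_k = ker ∂_k / im ∂_{k+1}:

  H_0: rank C_0 − rank ∂_1 = 8 − 7 = 1, and the invariant factors of ∂_1 are all 1, so H_0 = Z.
  H_1: rank ker ∂_1 − rank ∂_2 = (18 − 7) − 11 = 0, and the invariant factors of ∂_2 are all 1, so H_1 = 0.
  H_2: rank ker ∂_2 − rank ∂_3 = (17 − 11) − 6 = 0, and the invariant factors of ∂_3 are all 1, so H_2 = 0.
  H_3: rank ker ∂_3 − rank ∂_4 = (7 − 6) − 0 = 1, and there is no ∂_4, so H_3 = Z.

Hence the Betti numbers are b_0 = 1, b_1 = 0, b_2 = 0, b_3 = 1.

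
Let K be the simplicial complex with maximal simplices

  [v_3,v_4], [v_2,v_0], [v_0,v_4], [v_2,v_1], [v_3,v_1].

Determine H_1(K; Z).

Fix the vertex order v_0 < v_1 < v_2 < v_3 < v_4 and write every simplex with vertices in increasing order. Then dim K = 1 and the simplices of K are:

  0-simplices (5): [v_0], [v_1], [v_2], [v_3], [v_4]
  1-simplices (5): [v_0,v_2], [v_0,v_4], [v_1,v_2], [v_1,v_3], [v_3,v_4]

so the chain groups are C_0 ≅ Z^5, C_1 ≅ Z^5.

The boundary map ∂_1: C_1 → C_0 is given by ∂[p,q] = [q] − [p]. For instance
  ∂[v_0,v_2] = [v_2] − [v_0].
The resulting 5×5 matrix has rank 4, and its Smith normal form has invariant factors (1,1,1,1).

Now H_k = ker ∂_k / im ∂_{k+1}, so:

  H_1: rank ker ∂_1 − rank ∂_2 = (5 − 4) − 0 = 1, and there is no ∂_2, so H_1 = Z.

H_1 ≅ Z.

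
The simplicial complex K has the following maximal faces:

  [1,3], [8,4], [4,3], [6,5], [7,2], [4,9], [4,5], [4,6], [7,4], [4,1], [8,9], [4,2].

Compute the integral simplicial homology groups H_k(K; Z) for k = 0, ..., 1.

Order the vertices as 1 < 2 < 3 < 4 < 5 < 6 < 7 < 8 < 9. Listing each simplex with vertices in this order, K has dimension 1 with simplices:

  0-simplices (9): [1], [2], [3], [4], [5], [6], [7], [8], [9]
  1-simplices (12): [1,3], [1,4], [2,4], [2,7], [3,4], [4,5], [4,6], [4,7], [4,8], [4,9], [5,6], [8,9]

giving chain groups C_0 ≅ Z^9, C_1 ≅ Z^12.

Boundary ∂_1: C_1 → C_0 sends each edge [p,q] (with p < q) to q − p. For instance
  ∂[4,8] = [8] − [4].
As a 9×12 matrix over Z this has rank 8, with invariant factors (1,1,1,1,1,1,1,1).

Now H_k = ker ∂_k / im ∂_{k+1}, so:

  H_0: rank C_0 − rank ∂_1 = 9 − 8 = 1, and the invariant factors of ∂_1 are all 1, so H_0 = Z.
  H_1: rank ker ∂_1 − rank ∂_2 = (12 − 8) − 0 = 4, and there is no ∂_2, so H_1 = Z^4.

(K is a triangulation of a wedge of 4 circles.)

H_0 ≅ Z,  H_1 ≅ Z^4.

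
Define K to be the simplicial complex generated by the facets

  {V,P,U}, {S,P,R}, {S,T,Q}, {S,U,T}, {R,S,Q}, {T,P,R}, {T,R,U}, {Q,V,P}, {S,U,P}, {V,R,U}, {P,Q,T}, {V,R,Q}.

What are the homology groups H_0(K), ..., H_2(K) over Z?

Order the vertices as P < Q < R < S < T < U < V. Listing each simplex with vertices in this order, K has dimension 2 with simplices:

  0-simplices (7): P, Q, R, S, T, U, V
  1-simplices (18): PQ, PR, PS, PT, PU, PV, QR, QS, QT, QV, RS, RT, RU, RV, ST, SU, TU, UV
  2-simplices (12): PQT, PQV, PRS, PRT, PSU, PUV, QRS, QRV, QST, RTU, RUV, STU

Hence C_0 ≅ Z^7, C_1 ≅ Z^18, C_2 ≅ Z^12.

∂_1: C_1 → C_0 sends each edge [p,q] (with p < q) to q − p. For instance
  ∂TU = U − T.
The resulting 7×18 matrix has rank 6, and its Smith normal form has invariant factors (1,1,1,1,1,1).

Boundary ∂_2: C_2 → C_1 sends each 2-simplex [p,q,r] to [q,r] − [p,r] + [p,q]. For instance
  ∂RUV = UV − RV + RU,
  ∂PQV = QV − PV + PQ.
As a 18×12 matrix over Z this has rank 12, with invariant factors (1,1,1,1,1,1,1,1,1,1,1,2).

Computing H_k = (kernel of ∂_k) / (image of ∂_{k+1}):

  H_0: rank C_0 − rank ∂_1 = 7 − 6 = 1, and the invariant factors of ∂_1 are all 1, so H_0 ≅ Z.
  H_1: rank ker ∂_1 − rank ∂_2 = (18 − 6) − 12 = 0, and ∂_2 has invariant factor 2 > 1, so H_1 ≅ Z/2Z.
  H_2: rank ker ∂_2 − rank ∂_3 = (12 − 12) − 0 = 0, and there is no ∂_3, so H_2 ≅ 0.

H_0 = Z,  H_1 = Z/2Z,  H_2 = 0.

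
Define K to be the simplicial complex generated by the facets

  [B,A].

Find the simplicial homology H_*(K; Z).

Take the total order A < B on the vertex set. Then K (dimension 1) consists of the simplices:

  0-simplices (2): A, B
  1-simplices (1): AB

so the chain groups are C_0 ≅ Z^2, C_1 ≅ Z^1.

The boundary map ∂_1: C_1 → C_0 is given by ∂[p,q] = [q] − [p].
This gives a 2×1 integer matrix of rank 1; reducing to Smith normal form yields diagonal entries (1).

Computing H_k = (kernel of ∂_k) / (image of ∂_{k+1}):

  H_0: rank C_0 − rank ∂_1 = 2 − 1 = 1, and the invariant factors of ∂_1 are all 1, so H_0 = Z.
  H_1: rank ker ∂_1 − rank ∂_2 = (1 − 1) − 0 = 0, and there is no ∂_2, so H_1 = 0.

(K is a triangulation of the 1-simplex.)

H_0 ≅ Z,  H_1 = 0.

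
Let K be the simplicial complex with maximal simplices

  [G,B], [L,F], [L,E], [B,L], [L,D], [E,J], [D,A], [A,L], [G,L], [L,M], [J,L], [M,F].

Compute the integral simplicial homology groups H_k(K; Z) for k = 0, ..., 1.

H_0 = Z,  H_1 = Z^4.

Fix the vertex order A < B < D < E < F < G < J < L < M and write every simplex with vertices in increasing order. Then dim K = 1 and the simplices of K are:

  0-simplices (9): A, B, D, E, F, G, J, L, M
  1-simplices (12): AD, AL, BG, BL, DL, EJ, EL, FL, FM, GL, JL, LM

Hence C_0 ≅ Z^9, C_1 ≅ Z^12.

∂_1: C_1 → C_0 maps an edge to its endpoints' difference, ∂[p,q] = q − p. For instance
  ∂GL = L − G.
The 9×12 boundary matrix has rank 8 and Smith normal form diag(1,1,1,1,1,1,1,1).

Now H_k = ker ∂_k / im ∂_{k+1}, so:

  H_0: rank C_0 − rank ∂_1 = 9 − 8 = 1, and the invariant factors of ∂_1 are all 1, so H_0 = Z.
  H_1: rank ker ∂_1 − rank ∂_2 = (12 − 8) − 0 = 4, and there is no ∂_2, so H_1 = Z^4.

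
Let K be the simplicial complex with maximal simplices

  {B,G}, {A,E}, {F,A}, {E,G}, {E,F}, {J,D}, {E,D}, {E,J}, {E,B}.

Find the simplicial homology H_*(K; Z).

H_0 = Z,  H_1 = Z^3.

K has 7 vertices, 9 edges.
rank ∂_0 = 0, rank ∂_1 = 6 ⇒ b_0 = 7 − 0 − 6 = 1; all invariant factors of ∂_1 are 1 so no torsion. So H_0 = Z.
rank ∂_1 = 6, rank ∂_2 = 0 ⇒ b_1 = 9 − 6 − 0 = 3. So H_1 = Z^3.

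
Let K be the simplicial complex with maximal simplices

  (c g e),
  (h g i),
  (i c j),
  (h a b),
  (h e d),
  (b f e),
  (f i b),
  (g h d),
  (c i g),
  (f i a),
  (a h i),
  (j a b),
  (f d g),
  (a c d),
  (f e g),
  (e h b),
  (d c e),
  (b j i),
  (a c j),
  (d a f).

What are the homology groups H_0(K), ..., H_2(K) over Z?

H_0 = Z,  H_1 = Z ⊕ Z_2,  H_2 = 0.

Take the total order a < b < c < d < e < f < g < h < i < j on the vertex set. Then K (dimension 2) consists of the simplices:

  0-simplices (10): a, b, c, d, e, f, g, h, i, j
  1-simplices (30): ab, ac, ad, af, ah, ai, aj, be, bf, bh, bi, bj, cd, ce, cg, ci, cj, de, df, dg, dh, ef, eg, eh, fg, fi, gh, gi, hi, ij
  2-simplices (20): abh, abj, acd, acj, adf, afi, ahi, bef, beh, bfi, bij, cde, ceg, cgi, cij, deh, dfg, dgh, efg, ghi

giving chain groups C_0 ≅ Z^10, C_1 ≅ Z^30, C_2 ≅ Z^20.

∂_1: C_1 → C_0 sends each edge [p,q] (with p < q) to q − p. For instance
  ∂cd = d − c.
The 10×30 boundary matrix has rank 9 and Smith normal form diag(1,1,1,1,1,1,1,1,1).

The boundary map ∂_2: C_2 → C_1 sends each 2-simplex [p,q,r] to [q,r] − [p,r] + [p,q]. For instance
  ∂bfi = fi − bi + bf,
  ∂efg = fg − eg + ef.
The 30×20 boundary matrix has rank 20 and Smith normal form diag(1,1,1,1,1,1,1,1,1,1,1,1,1,1,1,1,1,1,1,2).

Now H_k = ker ∂_k / im ∂_{k+1}, so:

  H_0: rank C_0 − rank ∂_1 = 10 − 9 = 1, and the invariant factors of ∂_1 are all 1, so H_0 = Z.
  H_1: rank ker ∂_1 − rank ∂_2 = (30 − 9) − 20 = 1, and ∂_2 has invariant factor 2 > 1, so H_1 = Z ⊕ Z_2.
  H_2: rank ker ∂_2 − rank ∂_3 = (20 − 20) − 0 = 0, and there is no ∂_3, so H_2 = 0.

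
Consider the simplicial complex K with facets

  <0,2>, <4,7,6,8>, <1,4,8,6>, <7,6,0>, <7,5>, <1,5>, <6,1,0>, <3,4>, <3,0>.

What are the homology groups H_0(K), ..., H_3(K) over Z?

Fix the vertex order 0 < 1 < 2 < 3 < 4 < 5 < 6 < 7 < 8 and write every simplex with vertices in increasing order. Then dim K = 3 and the simplices of K are:

  0-simplices (9): [0], [1], [2], [3], [4], [5], [6], [7], [8]
  1-simplices (17): [0,1], [0,2], [0,3], [0,6], [0,7], [1,4], [1,5], [1,6], [1,8], [3,4], [4,6], [4,7], [4,8], [5,7], [6,7], [6,8], [7,8]
  2-simplices (9): [0,1,6], [0,6,7], [1,4,6], [1,4,8], [1,6,8], [4,6,7], [4,6,8], [4,7,8], [6,7,8]
  3-simplices (2): [1,4,6,8], [4,6,7,8]

giving chain groups C_0 ≅ Z^9, C_1 ≅ Z^17, C_2 ≅ Z^9, C_3 ≅ Z^2.

Boundary ∂_1: C_1 → C_0 is given by ∂[p,q] = [q] − [p]. For instance
  ∂[0,7] = [7] − [0].
The 9×17 boundary matrix has rank 8 and Smith normal form diag(1,1,1,1,1,1,1,1).

∂_2: C_2 → C_1 acts by ∂[p,q,r] = [q,r] − [p,r] + [p,q]. For instance
  ∂[1,4,8] = [4,8] − [1,8] + [1,4],
  ∂[4,6,8] = [6,8] − [4,8] + [4,6].
The 17×9 boundary matrix has rank 7 and Smith normal form diag(1,1,1,1,1,1,1).

Boundary ∂_3: C_3 → C_2 sends each 3-simplex σ to the alternating sum Σ_i (−1)^i (σ with its i-th vertex removed). For instance
  ∂[1,4,6,8] = [4,6,8] − [1,6,8] + [1,4,8] − [1,4,6],
  ∂[4,6,7,8] = [6,7,8] − [4,7,8] + [4,6,8] − [4,6,7].
This gives a 9×2 integer matrix of rank 2; reducing to Smith normal form yields diagonal entries (1,1).

From H_k ≅ ker(∂_k) / im(∂_{k+1}) we obtain:

  H_0: rank C_0 − rank ∂_1 = 9 − 8 = 1, and the invariant factors of ∂_1 are all 1, so H_0 ≅ Z.
  H_1: rank ker ∂_1 − rank ∂_2 = (17 − 8) − 7 = 2, and the invariant factors of ∂_2 are all 1, so H_1 ≅ Z^2.
  H_2: rank ker ∂_2 − rank ∂_3 = (9 − 7) − 2 = 0, and the invariant factors of ∂_3 are all 1, so H_2 ≅ 0.
  H_3: rank ker ∂_3 − rank ∂_4 = (2 − 2) − 0 = 0, and there is no ∂_4, so H_3 ≅ 0.

As a check, the Euler characteristic is 9 − 17 + 9 − 2 = -1, which agrees with 1 − 2 + 0 − 0 = -1.

H_0 = Z,  H_1 = Z^2,  H_2 = 0,  H_3 = 0.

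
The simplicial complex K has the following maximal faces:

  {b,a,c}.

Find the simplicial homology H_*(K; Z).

K has 3 vertices, 3 edges, 1 triangle.
rank ∂_0 = 0, rank ∂_1 = 2 ⇒ b_0 = 3 − 0 − 2 = 1; all invariant factors of ∂_1 are 1 so no torsion. So H_0 = Z.
rank ∂_1 = 2, rank ∂_2 = 1 ⇒ b_1 = 3 − 2 − 1 = 0; all invariant factors of ∂_2 are 1 so no torsion. So H_1 = 0.
rank ∂_2 = 1, rank ∂_3 = 0 ⇒ b_2 = 1 − 1 − 0 = 0. So H_2 = 0.

H_0 = Z,  H_1 = 0,  H_2 = 0.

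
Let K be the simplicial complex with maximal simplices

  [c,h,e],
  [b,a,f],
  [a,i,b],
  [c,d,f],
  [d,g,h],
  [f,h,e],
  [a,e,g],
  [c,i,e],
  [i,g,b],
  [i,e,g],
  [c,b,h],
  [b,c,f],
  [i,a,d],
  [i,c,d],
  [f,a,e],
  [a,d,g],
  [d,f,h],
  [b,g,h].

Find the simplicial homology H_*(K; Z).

H_0 = Z,  H_1 = Z ⊕ Z/2,  H_2 = 0.

Take the total order a < b < c < d < e < f < g < h < i on the vertex set. Then K (dimension 2) consists of the simplices:

  0-simplices (9): a, b, c, d, e, f, g, h, i
  1-simplices (27): ab, ad, ae, af, ag, ai, bc, bf, bg, bh, bi, cd, ce, cf, ch, ci, df, dg, dh, di, ef, eg, eh, ei, fh, gh, gi
  2-simplices (18): abf, abi, adg, adi, aef, aeg, bcf, bch, bgh, bgi, cdf, cdi, ceh, cei, dfh, dgh, efh, egi

giving chain groups C_0 ≅ Z^9, C_1 ≅ Z^27, C_2 ≅ Z^18.

∂_1: C_1 → C_0 sends each edge [p,q] (with p < q) to q − p.
The resulting 9×27 matrix has rank 8, and its Smith normal form has invariant factors (1,1,1,1,1,1,1,1).

The boundary map ∂_2: C_2 → C_1 acts by ∂[p,q,r] = [q,r] − [p,r] + [p,q]. For instance
  ∂cdi = di − ci + cd,
  ∂ceh = eh − ch + ce.
The 27×18 boundary matrix has rank 18 and Smith normal form diag(1,1,1,1,1,1,1,1,1,1,1,1,1,1,1,1,1,2).

Computing H_k = (kernel of ∂_k) / (image of ∂_{k+1}):

  H_0: rank C_0 − rank ∂_1 = 9 − 8 = 1, and the invariant factors of ∂_1 are all 1, so H_0 ≅ Z.
  H_1: rank ker ∂_1 − rank ∂_2 = (27 − 8) − 18 = 1, and ∂_2 has invariant factor 2 > 1, so H_1 ≅ Z ⊕ Z/2.
  H_2: rank ker ∂_2 − rank ∂_3 = (18 − 18) − 0 = 0, and there is no ∂_3, so H_2 ≅ 0.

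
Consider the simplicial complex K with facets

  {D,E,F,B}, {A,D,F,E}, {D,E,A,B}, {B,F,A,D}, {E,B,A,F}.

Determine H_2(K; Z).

H_2 ≅ 0.

K has 5 vertices, 10 edges, 10 triangles, 5 3-simplices.
rank ∂_2 = 6, rank ∂_3 = 4 ⇒ b_2 = 10 − 6 − 4 = 0; all invariant factors of ∂_3 are 1 so no torsion. So H_2 ≅ 0.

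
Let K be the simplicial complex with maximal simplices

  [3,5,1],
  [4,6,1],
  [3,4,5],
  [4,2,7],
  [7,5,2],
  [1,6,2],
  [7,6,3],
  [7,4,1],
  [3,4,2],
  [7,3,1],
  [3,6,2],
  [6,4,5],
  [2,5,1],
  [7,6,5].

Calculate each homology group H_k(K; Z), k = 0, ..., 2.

Order the vertices as 1 < 2 < 3 < 4 < 5 < 6 < 7. Listing each simplex with vertices in this order, K has dimension 2 with simplices:

  0-simplices (7): [1], [2], [3], [4], [5], [6], [7]
  1-simplices (21): [1,2], [1,3], [1,4], [1,5], [1,6], [1,7], [2,3], [2,4], [2,5], [2,6], [2,7], [3,4], [3,5], [3,6], [3,7], [4,5], [4,6], [4,7], [5,6], [5,7], [6,7]
  2-simplices (14): [1,2,5], [1,2,6], [1,3,5], [1,3,7], [1,4,6], [1,4,7], [2,3,4], [2,3,6], [2,4,7], [2,5,7], [3,4,5], [3,6,7], [4,5,6], [5,6,7]

so the chain groups are C_0 ≅ Z^7, C_1 ≅ Z^21, C_2 ≅ Z^14.

Boundary ∂_1: C_1 → C_0 sends each edge [p,q] (with p < q) to q − p. For instance
  ∂[1,2] = [2] − [1].
The 7×21 boundary matrix has rank 6 and Smith normal form diag(1,1,1,1,1,1).

Boundary ∂_2: C_2 → C_1 sends each 2-simplex [p,q,r] to [q,r] − [p,r] + [p,q]. For instance
  ∂[3,6,7] = [6,7] − [3,7] + [3,6],
  ∂[1,2,6] = [2,6] − [1,6] + [1,2].
The resulting 21×14 matrix has rank 13, and its Smith normal form has invariant factors (1,1,1,1,1,1,1,1,1,1,1,1,1).

Reading off H_k = ker ∂_k / im ∂_{k+1}:

  H_0: rank C_0 − rank ∂_1 = 7 − 6 = 1, and the invariant factors of ∂_1 are all 1, so H_0 = Z.
  H_1: rank ker ∂_1 − rank ∂_2 = (21 − 6) − 13 = 2, and the invariant factors of ∂_2 are all 1, so H_1 = Z^2.
  H_2: rank ker ∂_2 − rank ∂_3 = (14 − 13) − 0 = 1, and there is no ∂_3, so H_2 = Z.

H_0 = Z,  H_1 = Z^2,  H_2 = Z.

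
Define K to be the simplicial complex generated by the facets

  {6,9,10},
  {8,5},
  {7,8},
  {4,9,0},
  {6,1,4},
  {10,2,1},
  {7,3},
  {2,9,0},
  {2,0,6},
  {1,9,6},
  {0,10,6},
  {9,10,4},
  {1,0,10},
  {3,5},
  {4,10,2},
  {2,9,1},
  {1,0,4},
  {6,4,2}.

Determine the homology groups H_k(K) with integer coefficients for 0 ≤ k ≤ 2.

Take the total order 0 < 1 < 2 < 3 < 4 < 5 < 6 < 7 < 8 < 9 < 10 on the vertex set. Then K (dimension 2) consists of the simplices:

  0-simplices (11): [0], [1], [2], [3], [4], [5], [6], [7], [8], [9], [10]
  1-simplices (25): (25 of them)
  2-simplices (14): [0,1,4], [0,1,10], [0,2,6], [0,2,9], [0,4,9], [0,6,10], [1,2,9], [1,2,10], [1,4,6], [1,6,9], [2,4,6], [2,4,10], [4,9,10], [6,9,10]

so the chain groups are C_0 ≅ Z^11, C_1 ≅ Z^25, C_2 ≅ Z^14.

The boundary map ∂_1: C_1 → C_0 maps an edge to its endpoints' difference, ∂[p,q] = q − p. For instance
  ∂[2,10] = [10] − [2].
As a 11×25 matrix over Z this has rank 9, with invariant factors (1,1,1,1,1,1,1,1,1).

The boundary map ∂_2: C_2 → C_1 maps a triangle to the signed sum of its edges. For instance
  ∂[1,2,9] = [2,9] − [1,9] + [1,2],
  ∂[1,6,9] = [6,9] − [1,9] + [1,6].
This gives a 25×14 integer matrix of rank 13; reducing to Smith normal form yields diagonal entries (1,1,1,1,1,1,1,1,1,1,1,1,1).

Reading off H_k = ker ∂_k / im ∂_{k+1}:

  H_0: rank C_0 − rank ∂_1 = 11 − 9 = 2, and the invariant factors of ∂_1 are all 1, so H_0 ≅ Z^2.
  H_1: rank ker ∂_1 − rank ∂_2 = (25 − 9) − 13 = 3, and the invariant factors of ∂_2 are all 1, so H_1 ≅ Z^3.
  H_2: rank ker ∂_2 − rank ∂_3 = (14 − 13) − 0 = 1, and there is no ∂_3, so H_2 ≅ Z.

H_0 = Z^2,  H_1 = Z^3,  H_2 = Z.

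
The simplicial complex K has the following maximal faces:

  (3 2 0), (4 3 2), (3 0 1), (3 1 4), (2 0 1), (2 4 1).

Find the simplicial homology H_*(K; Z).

Take the total order 0 < 1 < 2 < 3 < 4 on the vertex set. Then K (dimension 2) consists of the simplices:

  0-simplices (5): [0], [1], [2], [3], [4]
  1-simplices (9): [0,1], [0,2], [0,3], [1,2], [1,3], [1,4], [2,3], [2,4], [3,4]
  2-simplices (6): [0,1,2], [0,1,3], [0,2,3], [1,2,4], [1,3,4], [2,3,4]

giving chain groups C_0 ≅ Z^5, C_1 ≅ Z^9, C_2 ≅ Z^6.

The boundary map ∂_1: C_1 → C_0 sends each edge [p,q] (with p < q) to q − p. For instance
  ∂[0,1] = [1] − [0].
This gives a 5×9 integer matrix of rank 4; reducing to Smith normal form yields diagonal entries (1,1,1,1).

∂_2: C_2 → C_1 sends each 2-simplex [p,q,r] to [q,r] − [p,r] + [p,q]. For instance
  ∂[1,2,4] = [2,4] − [1,4] + [1,2],
  ∂[1,3,4] = [3,4] − [1,4] + [1,3].
This gives a 9×6 integer matrix of rank 5; reducing to Smith normal form yields diagonal entries (1,1,1,1,1).

Reading off H_k = ker ∂_k / im ∂_{k+1}:

  H_0: rank C_0 − rank ∂_1 = 5 − 4 = 1, and the invariant factors of ∂_1 are all 1, so H_0 ≅ Z.
  H_1: rank ker ∂_1 − rank ∂_2 = (9 − 4) − 5 = 0, and the invariant factors of ∂_2 are all 1, so H_1 ≅ 0.
  H_2: rank ker ∂_2 − rank ∂_3 = (6 − 5) − 0 = 1, and there is no ∂_3, so H_2 ≅ Z.

(K is a triangulation of the 2-sphere S^2.)

H_0 = Z,  H_1 = 0,  H_2 = Z.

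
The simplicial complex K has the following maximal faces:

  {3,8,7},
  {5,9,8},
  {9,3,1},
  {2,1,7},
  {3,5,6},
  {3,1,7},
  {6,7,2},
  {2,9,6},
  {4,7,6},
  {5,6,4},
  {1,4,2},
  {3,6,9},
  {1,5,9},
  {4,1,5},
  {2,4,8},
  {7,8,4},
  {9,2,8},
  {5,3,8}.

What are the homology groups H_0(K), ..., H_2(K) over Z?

H_0 = Z,  H_1 = Z ⊕ Z/2,  H_2 = 0.

Order the vertices as 1 < 2 < 3 < 4 < 5 < 6 < 7 < 8 < 9. Listing each simplex with vertices in this order, K has dimension 2 with simplices:

  0-simplices (9): [1], [2], [3], [4], [5], [6], [7], [8], [9]
  1-simplices (27): (27 of them)
  2-simplices (18): [1,2,4], [1,2,7], [1,3,7], [1,3,9], [1,4,5], [1,5,9], [2,4,8], [2,6,7], [2,6,9], [2,8,9], [3,5,6], [3,5,8], [3,6,9], [3,7,8], [4,5,6], [4,6,7], [4,7,8], [5,8,9]

Hence C_0 ≅ Z^9, C_1 ≅ Z^27, C_2 ≅ Z^18.

∂_1: C_1 → C_0 is given by ∂[p,q] = [q] − [p]. For instance
  ∂[3,6] = [6] − [3].
The resulting 9×27 matrix has rank 8, and its Smith normal form has invariant factors (1,1,1,1,1,1,1,1).

∂_2: C_2 → C_1 maps a triangle to the signed sum of its edges. For instance
  ∂[3,7,8] = [7,8] − [3,8] + [3,7],
  ∂[3,5,6] = [5,6] − [3,6] + [3,5].
As a 27×18 matrix over Z this has rank 18, with invariant factors (1,1,1,1,1,1,1,1,1,1,1,1,1,1,1,1,1,2).

Now H_k = ker ∂_k / im ∂_{k+1}, so:

  H_0: rank C_0 − rank ∂_1 = 9 − 8 = 1, and the invariant factors of ∂_1 are all 1, so H_0 ≅ Z.
  H_1: rank ker ∂_1 − rank ∂_2 = (27 − 8) − 18 = 1, and ∂_2 has invariant factor 2 > 1, so H_1 ≅ Z ⊕ Z/2.
  H_2: rank ker ∂_2 − rank ∂_3 = (18 − 18) − 0 = 0, and there is no ∂_3, so H_2 ≅ 0.

As a check, the Euler characteristic is 9 − 27 + 18 = 0, which agrees with 1 − 1 + 0 = 0.
(K is a triangulation of the Klein bottle.)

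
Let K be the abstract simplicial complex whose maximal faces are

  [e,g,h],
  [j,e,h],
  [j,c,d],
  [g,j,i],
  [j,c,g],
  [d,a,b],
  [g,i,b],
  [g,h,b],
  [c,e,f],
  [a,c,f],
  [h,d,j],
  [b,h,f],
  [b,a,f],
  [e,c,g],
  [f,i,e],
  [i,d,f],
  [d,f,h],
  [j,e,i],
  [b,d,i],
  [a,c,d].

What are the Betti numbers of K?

b_0 = 1, b_1 = 1, b_2 = 0.

Fix the vertex order a < b < c < d < e < f < g < h < i < j and write every simplex with vertices in increasing order. Then dim K = 2 and the simplices of K are:

  0-simplices (10): a, b, c, d, e, f, g, h, i, j
  1-simplices (30): ab, ac, ad, af, bd, bf, bg, bh, bi, cd, ce, cf, cg, cj, df, dh, di, dj, ef, eg, eh, ei, ej, fh, fi, gh, gi, gj, hj, ij
  2-simplices (20): abd, abf, acd, acf, bdi, bfh, bgh, bgi, cdj, cef, ceg, cgj, dfh, dfi, dhj, efi, egh, ehj, eij, gij

Hence C_0 ≅ Z^10, C_1 ≅ Z^30, C_2 ≅ Z^20.

∂_1: C_1 → C_0 maps an edge to its endpoints' difference, ∂[p,q] = q − p. For instance
  ∂cg = g − c.
As a 10×30 matrix over Z this has rank 9, with invariant factors (1,1,1,1,1,1,1,1,1).

Boundary ∂_2: C_2 → C_1 sends each 2-simplex [p,q,r] to [q,r] − [p,r] + [p,q]. For instance
  ∂cef = ef − cf + ce,
  ∂bgh = gh − bh + bg.
The 30×20 boundary matrix has rank 20 and Smith normal form diag(1,1,1,1,1,1,1,1,1,1,1,1,1,1,1,1,1,1,1,2).

Now H_k = ker ∂_k / im ∂_{k+1}, so:

  H_0: rank C_0 − rank ∂_1 = 10 − 9 = 1, and the invariant factors of ∂_1 are all 1, so H_0 = Z.
  H_1: rank ker ∂_1 − rank ∂_2 = (30 − 9) − 20 = 1, and ∂_2 has invariant factor 2 > 1, so H_1 = Z ⊕ Z/2.
  H_2: rank ker ∂_2 − rank ∂_3 = (20 − 20) − 0 = 0, and there is no ∂_3, so H_2 = 0.

Hence the Betti numbers are b_0 = 1, b_1 = 1, b_2 = 0.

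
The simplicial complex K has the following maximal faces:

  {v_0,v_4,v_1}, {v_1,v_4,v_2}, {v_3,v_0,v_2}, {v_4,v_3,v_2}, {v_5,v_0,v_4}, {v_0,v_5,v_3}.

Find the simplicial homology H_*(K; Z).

H_0 ≅ Z,  H_1 ≅ Z,  H_2 = 0.

K has 6 vertices, 12 edges, 6 triangles.
rank ∂_0 = 0, rank ∂_1 = 5 ⇒ b_0 = 6 − 0 − 5 = 1; all invariant factors of ∂_1 are 1 so no torsion. So H_0 ≅ Z.
rank ∂_1 = 5, rank ∂_2 = 6 ⇒ b_1 = 12 − 5 − 6 = 1; all invariant factors of ∂_2 are 1 so no torsion. So H_1 ≅ Z.
rank ∂_2 = 6, rank ∂_3 = 0 ⇒ b_2 = 6 − 6 − 0 = 0. So H_2 ≅ 0.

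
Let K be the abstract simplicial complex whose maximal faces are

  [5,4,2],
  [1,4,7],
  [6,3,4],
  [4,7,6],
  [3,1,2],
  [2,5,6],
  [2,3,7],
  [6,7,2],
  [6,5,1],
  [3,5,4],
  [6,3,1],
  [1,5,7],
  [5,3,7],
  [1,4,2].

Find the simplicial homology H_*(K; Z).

Fix the vertex order 1 < 2 < 3 < 4 < 5 < 6 < 7 and write every simplex with vertices in increasing order. Then dim K = 2 and the simplices of K are:

  0-simplices (7): [1], [2], [3], [4], [5], [6], [7]
  1-simplices (21): [1,2], [1,3], [1,4], [1,5], [1,6], [1,7], [2,3], [2,4], [2,5], [2,6], [2,7], [3,4], [3,5], [3,6], [3,7], [4,5], [4,6], [4,7], [5,6], [5,7], [6,7]
  2-simplices (14): [1,2,3], [1,2,4], [1,3,6], [1,4,7], [1,5,6], [1,5,7], [2,3,7], [2,4,5], [2,5,6], [2,6,7], [3,4,5], [3,4,6], [3,5,7], [4,6,7]

so the chain groups are C_0 ≅ Z^7, C_1 ≅ Z^21, C_2 ≅ Z^14.

Boundary ∂_1: C_1 → C_0 is given by ∂[p,q] = [q] − [p]. For instance
  ∂[2,6] = [6] − [2].
As a 7×21 matrix over Z this has rank 6, with invariant factors (1,1,1,1,1,1).

The boundary map ∂_2: C_2 → C_1 sends each 2-simplex [p,q,r] to [q,r] − [p,r] + [p,q]. For instance
  ∂[2,3,7] = [3,7] − [2,7] + [2,3],
  ∂[2,5,6] = [5,6] − [2,6] + [2,5].
This gives a 21×14 integer matrix of rank 13; reducing to Smith normal form yields diagonal entries (1,1,1,1,1,1,1,1,1,1,1,1,1).

Now H_k = ker ∂_k / im ∂_{k+1}, so:

  H_0: rank C_0 − rank ∂_1 = 7 − 6 = 1, and the invariant factors of ∂_1 are all 1, so H_0 ≅ Z.
  H_1: rank ker ∂_1 − rank ∂_2 = (21 − 6) − 13 = 2, and the invariant factors of ∂_2 are all 1, so H_1 ≅ Z^2.
  H_2: rank ker ∂_2 − rank ∂_3 = (14 − 13) − 0 = 1, and there is no ∂_3, so H_2 ≅ Z.

(K is a triangulation of the torus T^2.)

H_0 = Z,  H_1 = Z^2,  H_2 = Z.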